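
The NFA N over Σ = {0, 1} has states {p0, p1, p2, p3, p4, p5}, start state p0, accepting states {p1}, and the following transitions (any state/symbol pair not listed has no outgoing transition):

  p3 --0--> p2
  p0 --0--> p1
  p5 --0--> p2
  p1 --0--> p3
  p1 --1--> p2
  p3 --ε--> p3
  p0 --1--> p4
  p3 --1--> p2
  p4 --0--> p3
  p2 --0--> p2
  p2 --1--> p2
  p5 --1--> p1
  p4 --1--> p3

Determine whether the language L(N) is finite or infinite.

finite

The useful states (reachable from p0 and able to reach an accepting state) are {p0, p1}.
Restricted to these states the transition graph has no cycle, so every accepting path has bounded length and L is finite.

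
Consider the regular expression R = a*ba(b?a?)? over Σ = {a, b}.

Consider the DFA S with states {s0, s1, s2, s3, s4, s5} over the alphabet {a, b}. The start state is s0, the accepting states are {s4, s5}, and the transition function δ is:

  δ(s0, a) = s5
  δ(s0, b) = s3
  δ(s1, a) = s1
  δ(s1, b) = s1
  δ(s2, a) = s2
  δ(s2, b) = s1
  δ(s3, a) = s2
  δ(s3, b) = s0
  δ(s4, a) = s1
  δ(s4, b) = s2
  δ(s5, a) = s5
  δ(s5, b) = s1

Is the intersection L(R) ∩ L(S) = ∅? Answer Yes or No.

Yes

Converting the expression R to a DFA (subset construction, then merging equivalent states) gives the minimal DFA with states {r0, r1, r2, r3, r4, r5}, start state r0, accepting states {r2, r4, r5} and transitions r0: a→r0, b→r1; r1: a→r2, b→r3; r2: a→r4, b→r5; r3: a→r3, b→r3; r4: a→r3, b→r3; r5: a→r4, b→r3.
Exploring the product automaton R × S from the start pair (r0, s0), following both machines on each input symbol, reaches 14 state pairs: (r0, s0), (r0, s5), (r1, s3), (r1, s1), (r2, s2), (r3, s0), (r2, s1), (r3, s1), (r4, s2), (r5, s1), (r3, s5), (r3, s3), (r4, s1), (r3, s2).
R accepts in {r2, r4, r5} and S accepts in {s4, s5}; no reachable pair has both components accepting, so no string drives both machines to acceptance simultaneously and L(R) ∩ L(S) = ∅.
So no string is accepted by both, and the intersection is empty.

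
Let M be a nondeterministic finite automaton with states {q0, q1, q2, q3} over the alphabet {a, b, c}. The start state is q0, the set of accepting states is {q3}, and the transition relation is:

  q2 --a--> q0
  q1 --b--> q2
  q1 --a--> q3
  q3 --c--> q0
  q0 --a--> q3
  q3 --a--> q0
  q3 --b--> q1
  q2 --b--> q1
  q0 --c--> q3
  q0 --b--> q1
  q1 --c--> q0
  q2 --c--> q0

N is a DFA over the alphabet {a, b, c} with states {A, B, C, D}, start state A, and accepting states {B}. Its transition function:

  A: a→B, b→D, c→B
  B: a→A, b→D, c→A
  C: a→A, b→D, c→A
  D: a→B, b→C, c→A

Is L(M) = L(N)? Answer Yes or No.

Exploring the product automaton M × N from the start pair (q0, A), following both machines on each input symbol, reaches 4 state pairs: (q0, A), (q3, B), (q1, D), (q2, C).
M accepts in {q3} and N accepts in {B}. In every reachable pair the two components are either both accepting — (q3, B) — or both non-accepting, so no string is accepted by exactly one of the machines: L(M) \ L(N) and L(N) \ L(M) are both empty.
Hence every string is accepted by M iff it is accepted by N, and the two languages coincide.

Yes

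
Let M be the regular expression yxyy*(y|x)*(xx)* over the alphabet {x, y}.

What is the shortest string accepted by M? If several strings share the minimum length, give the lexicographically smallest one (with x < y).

yxy

By inspection of the expression, no string of length less than 3 matches, and yxy is the lexicographically first match of length 3.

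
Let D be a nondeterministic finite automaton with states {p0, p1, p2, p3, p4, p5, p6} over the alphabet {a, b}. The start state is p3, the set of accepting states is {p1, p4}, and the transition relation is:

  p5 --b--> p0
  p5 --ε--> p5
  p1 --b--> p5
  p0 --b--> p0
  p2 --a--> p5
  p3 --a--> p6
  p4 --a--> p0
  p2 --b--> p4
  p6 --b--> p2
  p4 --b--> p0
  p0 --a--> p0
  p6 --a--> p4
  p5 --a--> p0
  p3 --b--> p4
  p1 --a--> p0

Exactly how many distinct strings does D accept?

The useful subgraph on states {p2, p3, p4, p6} is acyclic, so L(D) is finite; the longest accepting path visits 4 useful states, giving maximum string length 3.
Counting accepting paths from p3 by length: 1 of length 1, 1 of length 2, 1 of length 3. Total 3.

3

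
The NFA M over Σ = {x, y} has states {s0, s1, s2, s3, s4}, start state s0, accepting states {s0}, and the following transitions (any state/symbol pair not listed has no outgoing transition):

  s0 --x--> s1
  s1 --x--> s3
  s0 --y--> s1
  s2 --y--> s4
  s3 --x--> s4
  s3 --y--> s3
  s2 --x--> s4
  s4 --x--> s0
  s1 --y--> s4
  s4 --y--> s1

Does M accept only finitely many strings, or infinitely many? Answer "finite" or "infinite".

infinite

State s3 is reachable from the start and can reach an accepting state, and it lies on the cycle s3 → s3.
Traversing that cycle any number of times yields accepted strings of unbounded length, so the language is infinite.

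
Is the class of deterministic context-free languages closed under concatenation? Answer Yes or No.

Take L₁ = {ε, c} (finite, hence regular and DCFL) and L₂ = {c aⁿbⁿ : n≥0} ∪ {cc aⁿb²ⁿ : n≥0} (a DCFL: the number of leading c's tells the DPDA whether to pop one stack symbol per b or per two b's). Then L₁L₂ ∩ cca⁺b* = {cc aⁿbⁿ : n≥1} ∪ {cc aⁿb²ⁿ : n≥1}. If L₁L₂ were a DCFL, so would be this intersection with a regular set, and a DPDA for it started from its configuration after reading cc would accept {aⁿbⁿ : n≥1} ∪ {aⁿb²ⁿ : n≥1}, which no deterministic PDA accepts (a DPDA for it would have a single run on aⁿb²ⁿ, accepting after the prefix aⁿbⁿ and accepting again after n more b's; an ordinary PDA that simulates it on a's and b's and, at any moment when it is accepting, may switch to reading only a fresh letter d while feeding each d to the simulation as a b, would accept aⁱbʲdᵏ (k≥1) exactly when both aⁱbʲ and aⁱbʲ⁺ᵏ are in the language, i.e. its language intersected with the regular set a*b*d⁺ would be exactly {aⁿbⁿdⁿ : n≥1} — impossible, since context-free languages are closed under intersection with regular sets and {aⁿbⁿdⁿ} is not context-free). Hence L₁L₂ is not a DCFL.

No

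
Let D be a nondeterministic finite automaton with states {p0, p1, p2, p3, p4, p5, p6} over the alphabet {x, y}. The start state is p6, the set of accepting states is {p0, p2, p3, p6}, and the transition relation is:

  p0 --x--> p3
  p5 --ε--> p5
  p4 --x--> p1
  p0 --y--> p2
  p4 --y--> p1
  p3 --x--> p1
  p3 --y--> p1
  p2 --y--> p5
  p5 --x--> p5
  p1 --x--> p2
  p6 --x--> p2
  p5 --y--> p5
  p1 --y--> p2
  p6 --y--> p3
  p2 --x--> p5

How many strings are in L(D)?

7

The useful subgraph on states {p1, p2, p3, p6} is acyclic, so L(D) is finite; the longest accepting path visits 4 useful states, giving maximum string length 3.
Counting accepting paths from p6 by length: 1 of length 0, 2 of length 1, 4 of length 3. Total 7.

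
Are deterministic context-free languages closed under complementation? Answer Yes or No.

Yes

A deterministic PDA can be normalised so that it always reads its entire input (no blocking, no infinite ε-loops) and records in its finite control whether it has passed through an accepting state since the last input symbol was consumed; inverting that end-of-input verdict yields a DPDA for the complement.
So the deterministic context-free languages are closed under complement.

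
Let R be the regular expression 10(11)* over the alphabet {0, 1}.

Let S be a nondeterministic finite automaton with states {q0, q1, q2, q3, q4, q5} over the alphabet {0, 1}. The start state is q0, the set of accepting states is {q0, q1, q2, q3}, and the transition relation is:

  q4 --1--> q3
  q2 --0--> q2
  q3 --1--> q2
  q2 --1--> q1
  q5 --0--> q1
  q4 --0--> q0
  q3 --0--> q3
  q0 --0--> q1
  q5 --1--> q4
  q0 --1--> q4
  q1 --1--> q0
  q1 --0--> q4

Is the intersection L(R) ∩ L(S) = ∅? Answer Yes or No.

No

The string 10 is accepted by both R and S.
Hence L(R) ∩ L(S) ≠ ∅.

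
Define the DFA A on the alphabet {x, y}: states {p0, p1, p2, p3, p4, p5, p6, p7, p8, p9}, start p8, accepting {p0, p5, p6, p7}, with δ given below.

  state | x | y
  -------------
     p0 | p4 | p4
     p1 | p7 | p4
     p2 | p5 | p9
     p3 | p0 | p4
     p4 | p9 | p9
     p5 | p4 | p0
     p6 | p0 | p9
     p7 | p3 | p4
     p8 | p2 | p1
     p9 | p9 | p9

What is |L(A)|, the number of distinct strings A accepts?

The useful subgraph on states {p0, p1, p2, p3, p5, p7, p8} is acyclic, so L(A) is finite; the longest accepting path visits 5 useful states, giving maximum string length 4.
Counting accepting paths from p8 by length: 2 of length 2, 1 of length 3, 1 of length 4. Total 4.

4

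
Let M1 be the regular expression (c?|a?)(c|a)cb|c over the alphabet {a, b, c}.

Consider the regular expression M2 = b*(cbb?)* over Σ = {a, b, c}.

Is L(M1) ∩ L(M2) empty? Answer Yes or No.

Yes

Converting the expression M1 to a DFA (subset construction, then merging equivalent states) gives the minimal DFA with states {r0, r1, r2, r3, r4, r5, r6, r7}, start state r0, accepting states {r3, r7} and transitions r0: a→r1, b→r2, c→r3; r1: a→r4, b→r2, c→r5; r2: a→r2, b→r2, c→r2; r3: a→r4, b→r2, c→r5; r4: a→r2, b→r2, c→r6; r5: a→r2, b→r7, c→r6; r6: a→r2, b→r7, c→r2; r7: a→r2, b→r2, c→r2.
Converting the expression M2 to a DFA (subset construction, then merging equivalent states) gives the minimal DFA with states {t0, t1, t2, t3, t4}, start state t0, accepting states {t0, t3, t4} and transitions t0: a→t1, b→t0, c→t2; t1: a→t1, b→t1, c→t1; t2: a→t1, b→t3, c→t1; t3: a→t1, b→t4, c→t2; t4: a→t1, b→t1, c→t2.
Exploring the product automaton M1 × M2 from the start pair (r0, t0), following both machines on each input symbol, reaches 12 state pairs: (r0, t0), (r1, t1), (r2, t0), (r3, t2), (r4, t1), (r2, t1), (r5, t1), (r2, t2), (r2, t3), (r6, t1), (r7, t1), (r2, t4).
M1 accepts in {r3, r7} and M2 accepts in {t0, t3, t4}; no reachable pair has both components accepting, so no string drives both machines to acceptance simultaneously and L(M1) ∩ L(M2) = ∅.
So no string is accepted by both, and the intersection is empty.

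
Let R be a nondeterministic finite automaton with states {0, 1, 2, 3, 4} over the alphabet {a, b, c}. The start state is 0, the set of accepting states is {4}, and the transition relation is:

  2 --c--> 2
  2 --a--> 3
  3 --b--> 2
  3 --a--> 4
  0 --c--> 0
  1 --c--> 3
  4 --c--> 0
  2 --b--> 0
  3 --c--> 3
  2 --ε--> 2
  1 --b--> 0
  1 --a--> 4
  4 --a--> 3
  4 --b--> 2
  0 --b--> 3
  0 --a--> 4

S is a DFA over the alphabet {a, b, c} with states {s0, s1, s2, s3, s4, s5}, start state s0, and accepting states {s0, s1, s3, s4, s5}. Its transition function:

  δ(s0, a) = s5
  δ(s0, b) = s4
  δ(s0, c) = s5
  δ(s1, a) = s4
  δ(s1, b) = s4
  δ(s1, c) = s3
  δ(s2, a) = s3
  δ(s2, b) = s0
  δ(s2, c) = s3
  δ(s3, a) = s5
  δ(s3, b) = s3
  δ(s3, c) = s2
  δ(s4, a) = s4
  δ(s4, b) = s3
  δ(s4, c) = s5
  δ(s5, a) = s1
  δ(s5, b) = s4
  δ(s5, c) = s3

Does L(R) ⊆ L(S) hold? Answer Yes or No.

Yes

Exploring the product automaton R × S from the start pair (0, s0), following both machines on each input symbol, reaches 20 state pairs: (0, s0), (4, s5), (3, s4), (0, s5), (3, s1), (2, s4), (0, s3), (4, s4), (2, s3), (3, s5), (4, s1), (3, s3), (2, s5), (0, s2), (2, s2), (3, s2), (0, s4), (4, s3), (3, s0), (2, s0).
R accepts in {4} and S accepts in {s0, s1, s3, s4, s5}. The reachable pairs whose R-component is accepting are (4, s5), (4, s4), (4, s1), (4, s3); in each of them the S-component is accepting too, so the product for L(R) \ L(S) (R-component accepting, S-component rejecting) has no reachable accepting pair and the difference is empty.
Hence every string in L(R) is also in L(S).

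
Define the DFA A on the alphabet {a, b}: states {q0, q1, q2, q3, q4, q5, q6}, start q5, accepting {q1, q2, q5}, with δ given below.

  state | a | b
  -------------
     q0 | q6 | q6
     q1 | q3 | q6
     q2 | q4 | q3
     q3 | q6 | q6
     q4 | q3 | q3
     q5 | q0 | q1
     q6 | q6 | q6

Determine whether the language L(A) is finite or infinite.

The useful states (reachable from q5 and able to reach an accepting state) are {q1, q5}.
Restricted to these states the transition graph has no cycle, so every accepting path has bounded length and L is finite.

finite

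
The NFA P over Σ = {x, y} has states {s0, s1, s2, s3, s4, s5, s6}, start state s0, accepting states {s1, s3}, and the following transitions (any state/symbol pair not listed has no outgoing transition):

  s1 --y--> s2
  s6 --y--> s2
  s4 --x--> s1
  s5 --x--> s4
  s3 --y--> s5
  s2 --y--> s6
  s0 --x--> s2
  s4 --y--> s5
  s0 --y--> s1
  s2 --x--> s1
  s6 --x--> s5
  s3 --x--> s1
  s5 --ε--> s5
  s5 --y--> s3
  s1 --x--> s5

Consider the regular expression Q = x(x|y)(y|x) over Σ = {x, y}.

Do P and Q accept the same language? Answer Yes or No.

No

The string y is accepted by P but rejected by Q.
So L(P) ≠ L(Q).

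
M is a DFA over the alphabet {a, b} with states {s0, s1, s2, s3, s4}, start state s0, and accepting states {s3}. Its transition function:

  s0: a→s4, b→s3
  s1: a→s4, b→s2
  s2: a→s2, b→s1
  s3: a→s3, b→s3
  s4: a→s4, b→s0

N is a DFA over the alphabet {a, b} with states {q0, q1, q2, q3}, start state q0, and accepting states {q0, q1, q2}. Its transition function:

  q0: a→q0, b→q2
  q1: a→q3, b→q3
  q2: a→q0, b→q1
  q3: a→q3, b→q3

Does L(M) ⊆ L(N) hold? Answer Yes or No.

No

The string bba is in L(M) but not in L(N).
So L(M) ⊄ L(N).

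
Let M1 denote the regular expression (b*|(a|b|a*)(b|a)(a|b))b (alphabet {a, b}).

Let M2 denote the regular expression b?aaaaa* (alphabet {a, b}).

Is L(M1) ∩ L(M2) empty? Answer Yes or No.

Converting the expression M1 to a DFA (subset construction, then merging equivalent states) gives the minimal DFA with states {r0, r1, r2, r3, r4, r5, r6, r7, r8, r9, r10, r11}, start state r0, accepting states {r2, r5, r6, r8, r9, r11} and transitions r0: a→r1, b→r2; r1: a→r3, b→r4; r2: a→r4, b→r5; r3: a→r3, b→r6; r4: a→r7, b→r8; r5: a→r7, b→r9; r6: a→r7, b→r8; r7: a→r10, b→r11; r8: a→r10, b→r11; r9: a→r10, b→r9; r10: a→r10, b→r10; r11: a→r10, b→r10.
Converting the expression M2 to a DFA (subset construction, then merging equivalent states) gives the minimal DFA with states {t0, t1, t2, t3, t4, t5, t6}, start state t0, accepting states {t6} and transitions t0: a→t1, b→t2; t1: a→t3, b→t4; t2: a→t1, b→t4; t3: a→t5, b→t4; t4: a→t4, b→t4; t5: a→t6, b→t4; t6: a→t6, b→t4.
Exploring the product automaton M1 × M2 from the start pair (r0, t0), following both machines on each input symbol, reaches 18 state pairs: (r0, t0), (r1, t1), (r2, t2), (r3, t3), (r4, t4), (r4, t1), (r5, t4), (r3, t5), (r6, t4), (r7, t4), (r8, t4), (r7, t3), (r9, t4), (r3, t6), (r10, t4), (r11, t4), (r10, t5), (r10, t6).
M1 accepts in {r2, r5, r6, r8, r9, r11} and M2 accepts in {t6}; no reachable pair has both components accepting, so no string drives both machines to acceptance simultaneously and L(M1) ∩ L(M2) = ∅.
So no string is accepted by both, and the intersection is empty.

Yes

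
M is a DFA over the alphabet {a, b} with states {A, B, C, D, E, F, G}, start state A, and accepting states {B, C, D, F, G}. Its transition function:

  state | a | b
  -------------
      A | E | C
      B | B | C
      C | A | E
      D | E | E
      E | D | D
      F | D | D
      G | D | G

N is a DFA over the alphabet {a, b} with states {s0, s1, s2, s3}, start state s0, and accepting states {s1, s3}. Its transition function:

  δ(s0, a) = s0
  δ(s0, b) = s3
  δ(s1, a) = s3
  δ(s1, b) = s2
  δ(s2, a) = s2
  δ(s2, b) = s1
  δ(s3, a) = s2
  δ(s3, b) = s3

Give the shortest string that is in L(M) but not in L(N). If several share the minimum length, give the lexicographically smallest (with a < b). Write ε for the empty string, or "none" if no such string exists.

The string aa is accepted by M but not by N.
No shorter string lies in the difference, and aa is the lexicographically first length-2 string in L(M) \ L(N).

aa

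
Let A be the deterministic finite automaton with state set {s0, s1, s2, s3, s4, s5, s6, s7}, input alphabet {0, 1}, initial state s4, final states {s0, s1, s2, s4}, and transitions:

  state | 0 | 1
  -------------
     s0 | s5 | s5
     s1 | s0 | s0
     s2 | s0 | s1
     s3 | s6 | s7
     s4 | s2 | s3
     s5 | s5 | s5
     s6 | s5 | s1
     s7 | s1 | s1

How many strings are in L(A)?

15

The useful subgraph on states {s0, s1, s2, s3, s4, s6, s7} is acyclic, so L(A) is finite; the longest accepting path visits 5 useful states, giving maximum string length 4.
Counting accepting paths from s4 by length: 1 of length 0, 1 of length 1, 2 of length 2, 5 of length 3, 6 of length 4. Total 15.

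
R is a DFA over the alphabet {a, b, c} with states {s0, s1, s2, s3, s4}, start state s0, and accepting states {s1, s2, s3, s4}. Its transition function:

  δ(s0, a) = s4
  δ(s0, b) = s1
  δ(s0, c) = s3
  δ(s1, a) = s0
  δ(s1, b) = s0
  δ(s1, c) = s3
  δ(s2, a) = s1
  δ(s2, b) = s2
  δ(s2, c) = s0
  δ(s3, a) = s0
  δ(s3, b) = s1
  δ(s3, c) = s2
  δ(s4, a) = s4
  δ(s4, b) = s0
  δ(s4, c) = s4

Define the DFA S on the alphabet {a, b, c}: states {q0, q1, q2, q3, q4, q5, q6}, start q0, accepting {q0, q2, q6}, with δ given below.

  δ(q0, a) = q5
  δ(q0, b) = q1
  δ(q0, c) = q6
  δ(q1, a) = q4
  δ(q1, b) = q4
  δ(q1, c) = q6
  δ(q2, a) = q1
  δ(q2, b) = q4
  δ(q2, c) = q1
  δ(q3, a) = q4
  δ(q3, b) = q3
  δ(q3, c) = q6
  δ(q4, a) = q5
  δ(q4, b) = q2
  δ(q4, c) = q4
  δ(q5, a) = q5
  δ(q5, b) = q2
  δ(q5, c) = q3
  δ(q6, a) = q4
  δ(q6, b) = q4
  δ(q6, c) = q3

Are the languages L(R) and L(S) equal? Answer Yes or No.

The string a is accepted by R but rejected by S.
So L(R) ≠ L(S).

No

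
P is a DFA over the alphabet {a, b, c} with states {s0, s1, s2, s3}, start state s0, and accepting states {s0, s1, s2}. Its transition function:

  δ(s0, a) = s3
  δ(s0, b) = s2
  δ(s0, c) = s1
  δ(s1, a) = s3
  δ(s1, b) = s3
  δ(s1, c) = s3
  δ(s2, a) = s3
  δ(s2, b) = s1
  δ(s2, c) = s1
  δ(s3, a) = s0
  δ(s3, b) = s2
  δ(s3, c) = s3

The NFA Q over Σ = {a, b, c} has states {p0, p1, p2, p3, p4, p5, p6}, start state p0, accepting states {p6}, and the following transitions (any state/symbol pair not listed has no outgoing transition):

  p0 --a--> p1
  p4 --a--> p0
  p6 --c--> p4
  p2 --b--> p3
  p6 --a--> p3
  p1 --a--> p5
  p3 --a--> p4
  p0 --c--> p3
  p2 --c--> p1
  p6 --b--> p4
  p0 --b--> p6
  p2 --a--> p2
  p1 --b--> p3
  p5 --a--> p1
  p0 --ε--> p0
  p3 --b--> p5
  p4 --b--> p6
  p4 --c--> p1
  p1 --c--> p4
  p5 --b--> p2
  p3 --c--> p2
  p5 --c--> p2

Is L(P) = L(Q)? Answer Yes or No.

No

The empty string ε is accepted by P but rejected by Q.
So L(P) ≠ L(Q).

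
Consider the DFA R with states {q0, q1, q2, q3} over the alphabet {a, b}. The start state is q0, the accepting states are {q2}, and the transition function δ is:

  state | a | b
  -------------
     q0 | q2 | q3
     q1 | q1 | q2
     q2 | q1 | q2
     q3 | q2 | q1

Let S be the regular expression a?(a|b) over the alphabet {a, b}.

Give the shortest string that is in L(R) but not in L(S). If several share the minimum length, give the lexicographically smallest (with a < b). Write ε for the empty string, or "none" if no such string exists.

The string ba is accepted by R but not by S.
No shorter string lies in the difference, and ba is the lexicographically first length-2 string in L(R) \ L(S).

ba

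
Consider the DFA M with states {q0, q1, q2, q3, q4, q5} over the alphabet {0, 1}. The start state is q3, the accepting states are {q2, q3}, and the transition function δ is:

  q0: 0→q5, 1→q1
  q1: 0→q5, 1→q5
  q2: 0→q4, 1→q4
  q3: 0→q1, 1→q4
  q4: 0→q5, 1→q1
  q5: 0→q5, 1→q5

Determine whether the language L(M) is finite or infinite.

finite

The useful states (reachable from q3 and able to reach an accepting state) are {q3}.
Restricted to these states the transition graph has no cycle, so every accepting path has bounded length and L is finite.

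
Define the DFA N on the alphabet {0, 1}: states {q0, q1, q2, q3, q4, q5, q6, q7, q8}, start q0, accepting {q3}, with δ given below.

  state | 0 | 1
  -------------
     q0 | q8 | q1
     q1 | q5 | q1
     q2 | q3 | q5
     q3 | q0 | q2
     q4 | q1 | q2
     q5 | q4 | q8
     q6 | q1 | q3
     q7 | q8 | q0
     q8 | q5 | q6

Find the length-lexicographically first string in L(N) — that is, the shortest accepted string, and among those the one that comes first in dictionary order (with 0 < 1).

011

A breadth-first search from q0 reaches an accepting state first via the path q0 → q8 → q6 → q3 on input 011.
No string of length < 3 is accepted (BFS exhausts all shorter strings without reaching an accepting state), and 011 is the lexicographically least accepting string of length 3.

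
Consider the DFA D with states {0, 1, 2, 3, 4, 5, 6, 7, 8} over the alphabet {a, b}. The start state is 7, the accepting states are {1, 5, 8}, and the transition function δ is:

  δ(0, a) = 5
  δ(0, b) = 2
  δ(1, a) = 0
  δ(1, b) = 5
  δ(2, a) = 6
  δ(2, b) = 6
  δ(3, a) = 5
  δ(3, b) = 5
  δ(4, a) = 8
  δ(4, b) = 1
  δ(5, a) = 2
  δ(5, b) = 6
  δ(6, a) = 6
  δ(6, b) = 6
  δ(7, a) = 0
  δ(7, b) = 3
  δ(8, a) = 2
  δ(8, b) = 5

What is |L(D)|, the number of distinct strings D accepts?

The useful subgraph on states {0, 3, 5, 7} is acyclic, so L(D) is finite; the longest accepting path visits 3 useful states, giving maximum string length 2.
Counting accepting paths from 7 by length: 3 of length 2. Total 3.

3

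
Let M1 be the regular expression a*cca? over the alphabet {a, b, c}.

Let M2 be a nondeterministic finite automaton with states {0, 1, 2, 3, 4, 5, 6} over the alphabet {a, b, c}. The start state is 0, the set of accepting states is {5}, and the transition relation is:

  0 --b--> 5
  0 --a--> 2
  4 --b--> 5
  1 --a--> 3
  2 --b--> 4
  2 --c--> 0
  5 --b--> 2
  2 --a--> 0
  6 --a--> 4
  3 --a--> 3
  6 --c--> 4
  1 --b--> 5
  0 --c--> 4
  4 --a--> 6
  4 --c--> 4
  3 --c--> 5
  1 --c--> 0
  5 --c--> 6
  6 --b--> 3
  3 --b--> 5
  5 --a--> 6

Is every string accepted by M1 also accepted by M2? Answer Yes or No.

No

The string cc is in L(M1) but not in L(M2).
So L(M1) ⊄ L(M2).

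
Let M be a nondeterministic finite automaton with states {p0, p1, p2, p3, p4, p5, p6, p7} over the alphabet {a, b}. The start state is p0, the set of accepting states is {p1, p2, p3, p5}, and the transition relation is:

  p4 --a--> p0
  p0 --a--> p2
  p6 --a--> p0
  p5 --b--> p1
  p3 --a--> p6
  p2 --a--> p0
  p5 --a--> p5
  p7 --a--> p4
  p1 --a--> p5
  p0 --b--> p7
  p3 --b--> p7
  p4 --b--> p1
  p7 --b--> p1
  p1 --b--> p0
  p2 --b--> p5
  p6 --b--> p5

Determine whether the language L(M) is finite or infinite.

infinite

State p0 is reachable from the start and can reach an accepting state, and it lies on the cycle p0 → p2 → p0.
Traversing that cycle any number of times yields accepted strings of unbounded length, so the language is infinite.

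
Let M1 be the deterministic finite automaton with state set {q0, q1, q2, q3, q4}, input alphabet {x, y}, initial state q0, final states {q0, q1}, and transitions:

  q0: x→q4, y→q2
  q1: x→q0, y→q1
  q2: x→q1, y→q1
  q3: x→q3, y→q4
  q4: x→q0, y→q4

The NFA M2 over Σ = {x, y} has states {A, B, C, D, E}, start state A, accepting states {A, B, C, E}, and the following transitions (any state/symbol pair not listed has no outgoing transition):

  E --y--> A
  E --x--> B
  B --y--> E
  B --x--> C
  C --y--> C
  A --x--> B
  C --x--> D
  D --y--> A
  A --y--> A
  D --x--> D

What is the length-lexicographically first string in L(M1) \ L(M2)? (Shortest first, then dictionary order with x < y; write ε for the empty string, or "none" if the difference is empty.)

xxxx

The string xxxx is accepted by M1 but not by M2.
No shorter string lies in the difference, and xxxx is the lexicographically first length-4 string in L(M1) \ L(M2).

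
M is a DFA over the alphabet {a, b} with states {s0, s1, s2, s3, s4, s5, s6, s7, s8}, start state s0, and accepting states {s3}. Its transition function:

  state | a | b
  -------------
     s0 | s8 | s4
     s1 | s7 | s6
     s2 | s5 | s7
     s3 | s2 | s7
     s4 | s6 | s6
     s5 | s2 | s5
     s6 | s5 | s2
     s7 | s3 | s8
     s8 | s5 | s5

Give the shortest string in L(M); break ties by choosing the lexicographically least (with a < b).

A breadth-first search from s0 reaches an accepting state first via the path s0 → s8 → s5 → s2 → s7 → s3 on input aaaba.
No string of length < 5 is accepted (BFS exhausts all shorter strings without reaching an accepting state), and aaaba is the lexicographically least accepting string of length 5.

aaaba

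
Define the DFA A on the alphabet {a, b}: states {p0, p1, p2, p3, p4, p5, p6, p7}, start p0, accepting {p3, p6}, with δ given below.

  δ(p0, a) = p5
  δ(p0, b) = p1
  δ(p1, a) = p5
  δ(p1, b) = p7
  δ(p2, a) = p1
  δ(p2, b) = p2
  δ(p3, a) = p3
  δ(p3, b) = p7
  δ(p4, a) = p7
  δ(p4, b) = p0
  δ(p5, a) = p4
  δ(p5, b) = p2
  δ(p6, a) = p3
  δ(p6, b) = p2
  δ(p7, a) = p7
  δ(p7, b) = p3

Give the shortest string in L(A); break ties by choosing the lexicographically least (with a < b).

bbb

A breadth-first search from p0 reaches an accepting state first via the path p0 → p1 → p7 → p3 on input bbb.
No string of length < 3 is accepted (BFS exhausts all shorter strings without reaching an accepting state), and bbb is the lexicographically least accepting string of length 3.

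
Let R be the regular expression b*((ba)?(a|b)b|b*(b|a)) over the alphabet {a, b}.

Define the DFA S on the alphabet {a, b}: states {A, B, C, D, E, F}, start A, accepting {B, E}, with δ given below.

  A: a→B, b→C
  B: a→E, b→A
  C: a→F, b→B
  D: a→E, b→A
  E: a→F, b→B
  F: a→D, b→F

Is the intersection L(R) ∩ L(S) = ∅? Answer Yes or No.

No

The string a is accepted by both R and S.
Hence L(R) ∩ L(S) ≠ ∅.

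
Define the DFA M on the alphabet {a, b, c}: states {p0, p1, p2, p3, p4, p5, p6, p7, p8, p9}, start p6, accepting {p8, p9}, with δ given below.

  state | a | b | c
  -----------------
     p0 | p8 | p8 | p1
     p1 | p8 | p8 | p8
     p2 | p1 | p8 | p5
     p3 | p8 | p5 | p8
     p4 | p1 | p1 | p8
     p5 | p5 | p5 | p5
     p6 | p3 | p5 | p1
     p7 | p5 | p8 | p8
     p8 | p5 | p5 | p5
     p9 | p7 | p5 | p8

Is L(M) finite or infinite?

The useful states (reachable from p6 and able to reach an accepting state) are {p1, p3, p6, p8}.
Restricted to these states the transition graph has no cycle, so every accepting path has bounded length and L is finite.

finite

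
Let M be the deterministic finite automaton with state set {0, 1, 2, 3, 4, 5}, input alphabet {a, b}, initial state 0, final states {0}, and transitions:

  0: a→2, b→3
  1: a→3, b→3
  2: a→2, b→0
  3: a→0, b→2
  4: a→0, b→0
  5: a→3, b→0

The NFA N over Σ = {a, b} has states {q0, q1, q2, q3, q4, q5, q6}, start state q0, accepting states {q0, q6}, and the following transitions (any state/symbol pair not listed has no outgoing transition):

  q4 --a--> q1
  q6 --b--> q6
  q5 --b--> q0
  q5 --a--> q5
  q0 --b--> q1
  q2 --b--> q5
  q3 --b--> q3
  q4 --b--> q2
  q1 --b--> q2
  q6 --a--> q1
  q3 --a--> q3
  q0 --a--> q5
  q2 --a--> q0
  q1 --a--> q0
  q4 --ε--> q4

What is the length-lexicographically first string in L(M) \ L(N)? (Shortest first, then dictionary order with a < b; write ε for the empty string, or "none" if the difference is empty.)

The string bbb is accepted by M but not by N.
No shorter string lies in the difference, and bbb is the lexicographically first length-3 string in L(M) \ L(N).

bbb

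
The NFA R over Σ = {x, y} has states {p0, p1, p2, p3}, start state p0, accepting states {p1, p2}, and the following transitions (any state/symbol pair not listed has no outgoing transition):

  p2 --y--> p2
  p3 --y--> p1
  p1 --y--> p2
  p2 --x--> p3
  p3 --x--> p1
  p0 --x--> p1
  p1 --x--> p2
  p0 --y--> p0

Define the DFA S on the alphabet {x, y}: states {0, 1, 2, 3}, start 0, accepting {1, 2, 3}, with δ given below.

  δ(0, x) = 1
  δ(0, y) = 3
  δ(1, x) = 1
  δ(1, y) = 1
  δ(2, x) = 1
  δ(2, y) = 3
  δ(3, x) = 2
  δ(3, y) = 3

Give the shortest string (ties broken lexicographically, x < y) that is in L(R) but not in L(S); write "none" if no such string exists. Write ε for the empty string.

Exploring the product automaton R × S from the start pair (p0, 0), following both machines on each input symbol, reaches 10 state pairs: (p0, 0), (p1, 1), (p0, 3), (p2, 1), (p1, 2), (p3, 1), (p2, 3), (p3, 2), (p1, 3), (p2, 2).
R accepts in {p1, p2} and S accepts in {1, 2, 3}. The reachable pairs whose R-component is accepting are (p1, 1), (p2, 1), (p1, 2), (p2, 3), (p1, 3), (p2, 2); in each of them the S-component is accepting too, so the product for L(R) \ L(S) (R-component accepting, S-component rejecting) has no reachable accepting pair and the difference is empty.
So every string accepted by R is also accepted by S: L(R) \ L(S) = ∅ and there is no such string.

none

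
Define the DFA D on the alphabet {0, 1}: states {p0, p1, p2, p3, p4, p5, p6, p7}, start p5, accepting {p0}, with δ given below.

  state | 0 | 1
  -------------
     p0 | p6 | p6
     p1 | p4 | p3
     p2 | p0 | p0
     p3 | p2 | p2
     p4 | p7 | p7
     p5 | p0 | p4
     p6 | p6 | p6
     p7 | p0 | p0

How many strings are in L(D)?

5

The useful subgraph on states {p0, p4, p5, p7} is acyclic, so L(D) is finite; the longest accepting path visits 4 useful states, giving maximum string length 3.
Counting accepting paths from p5 by length: 1 of length 1, 4 of length 3. Total 5.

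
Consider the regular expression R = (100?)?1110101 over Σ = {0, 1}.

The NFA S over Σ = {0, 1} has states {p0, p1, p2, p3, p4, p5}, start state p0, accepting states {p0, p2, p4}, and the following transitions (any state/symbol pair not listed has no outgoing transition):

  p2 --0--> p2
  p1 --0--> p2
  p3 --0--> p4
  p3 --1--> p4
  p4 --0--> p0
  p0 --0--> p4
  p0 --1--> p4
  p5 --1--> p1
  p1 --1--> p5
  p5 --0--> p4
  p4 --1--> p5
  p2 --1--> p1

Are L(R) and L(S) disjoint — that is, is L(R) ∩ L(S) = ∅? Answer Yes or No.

Converting the expression R to a DFA (subset construction, then merging equivalent states) gives the minimal DFA with states {r0, r1, r2, r3, r4, r5, r6, r7, r8, r9, r10, r11}, start state r0, accepting states {r11} and transitions r0: 0→r1, 1→r2; r1: 0→r1, 1→r1; r2: 0→r3, 1→r4; r3: 0→r5, 1→r6; r4: 0→r1, 1→r7; r5: 0→r1, 1→r6; r6: 0→r1, 1→r4; r7: 0→r8, 1→r1; r8: 0→r1, 1→r9; r9: 0→r10, 1→r1; r10: 0→r1, 1→r11; r11: 0→r1, 1→r1.
Exploring the product automaton R × S from the start pair (r0, p0), following both machines on each input symbol, reaches 23 state pairs: (r0, p0), (r1, p4), (r2, p4), (r1, p0), (r1, p5), (r3, p0), (r4, p5), (r1, p1), (r5, p4), (r6, p4), (r7, p1), (r1, p2), (r6, p5), (r8, p2), (r4, p1), (r9, p1), (r7, p5), (r10, p2), (r8, p4), (r11, p1), (r9, p5), (r10, p4), (r11, p5).
R accepts in {r11} and S accepts in {p0, p2, p4}; no reachable pair has both components accepting, so no string drives both machines to acceptance simultaneously and L(R) ∩ L(S) = ∅.
So no string is accepted by both, and the intersection is empty.

Yes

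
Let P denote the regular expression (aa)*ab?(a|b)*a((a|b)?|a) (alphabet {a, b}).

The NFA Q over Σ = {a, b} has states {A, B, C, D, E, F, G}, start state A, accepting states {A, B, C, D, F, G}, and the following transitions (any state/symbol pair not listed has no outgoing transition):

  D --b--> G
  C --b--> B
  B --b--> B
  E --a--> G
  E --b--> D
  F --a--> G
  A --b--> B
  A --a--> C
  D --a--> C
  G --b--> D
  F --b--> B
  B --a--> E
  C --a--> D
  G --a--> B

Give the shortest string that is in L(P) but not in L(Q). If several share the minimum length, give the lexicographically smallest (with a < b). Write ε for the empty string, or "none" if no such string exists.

aba

The string aba is accepted by P but not by Q.
No shorter string lies in the difference, and aba is the lexicographically first length-3 string in L(P) \ L(Q).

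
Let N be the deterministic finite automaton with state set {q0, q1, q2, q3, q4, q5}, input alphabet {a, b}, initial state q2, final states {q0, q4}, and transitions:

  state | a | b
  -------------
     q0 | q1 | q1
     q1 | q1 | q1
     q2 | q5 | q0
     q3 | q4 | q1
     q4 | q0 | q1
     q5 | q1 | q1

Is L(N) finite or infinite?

finite

The useful states (reachable from q2 and able to reach an accepting state) are {q0, q2}.
Restricted to these states the transition graph has no cycle, so every accepting path has bounded length and L is finite.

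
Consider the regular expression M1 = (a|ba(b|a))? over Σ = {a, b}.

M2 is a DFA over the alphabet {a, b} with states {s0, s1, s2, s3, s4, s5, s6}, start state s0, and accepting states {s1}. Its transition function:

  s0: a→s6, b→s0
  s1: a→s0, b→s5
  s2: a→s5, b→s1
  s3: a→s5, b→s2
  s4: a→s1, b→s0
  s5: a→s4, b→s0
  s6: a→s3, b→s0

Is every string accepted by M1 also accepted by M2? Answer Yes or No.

No

The empty string ε is in L(M1) but not in L(M2).
So L(M1) ⊄ L(M2).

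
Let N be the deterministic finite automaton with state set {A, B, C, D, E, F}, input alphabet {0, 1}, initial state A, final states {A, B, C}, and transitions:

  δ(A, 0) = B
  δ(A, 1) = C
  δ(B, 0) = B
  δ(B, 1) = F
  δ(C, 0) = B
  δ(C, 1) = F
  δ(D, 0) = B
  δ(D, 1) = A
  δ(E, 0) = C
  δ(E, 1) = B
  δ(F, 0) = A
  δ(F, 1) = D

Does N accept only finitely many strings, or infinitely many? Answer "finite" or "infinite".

State B is reachable from the start and can reach an accepting state, and it lies on the cycle B → B.
Traversing that cycle any number of times yields accepted strings of unbounded length, so the language is infinite.

infinite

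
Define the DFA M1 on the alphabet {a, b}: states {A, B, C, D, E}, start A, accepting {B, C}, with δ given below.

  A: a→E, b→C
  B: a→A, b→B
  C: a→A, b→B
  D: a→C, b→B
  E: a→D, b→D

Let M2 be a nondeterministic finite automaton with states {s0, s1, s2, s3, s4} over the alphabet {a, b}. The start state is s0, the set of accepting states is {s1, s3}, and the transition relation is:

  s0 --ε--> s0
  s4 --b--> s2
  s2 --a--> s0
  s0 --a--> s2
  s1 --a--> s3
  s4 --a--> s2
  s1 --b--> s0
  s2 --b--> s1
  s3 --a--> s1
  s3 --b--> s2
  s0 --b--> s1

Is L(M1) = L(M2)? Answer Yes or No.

No

The string bb is accepted by M1 but rejected by M2.
So L(M1) ≠ L(M2).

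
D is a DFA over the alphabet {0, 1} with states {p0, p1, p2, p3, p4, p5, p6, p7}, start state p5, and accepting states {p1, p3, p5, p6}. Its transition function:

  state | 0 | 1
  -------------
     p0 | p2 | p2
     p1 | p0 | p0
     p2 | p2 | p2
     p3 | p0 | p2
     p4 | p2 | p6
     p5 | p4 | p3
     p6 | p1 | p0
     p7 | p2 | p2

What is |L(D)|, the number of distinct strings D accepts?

4

The useful subgraph on states {p1, p3, p4, p5, p6} is acyclic, so L(D) is finite; the longest accepting path visits 4 useful states, giving maximum string length 3.
Counting accepting paths from p5 by length: 1 of length 0, 1 of length 1, 1 of length 2, 1 of length 3. Total 4.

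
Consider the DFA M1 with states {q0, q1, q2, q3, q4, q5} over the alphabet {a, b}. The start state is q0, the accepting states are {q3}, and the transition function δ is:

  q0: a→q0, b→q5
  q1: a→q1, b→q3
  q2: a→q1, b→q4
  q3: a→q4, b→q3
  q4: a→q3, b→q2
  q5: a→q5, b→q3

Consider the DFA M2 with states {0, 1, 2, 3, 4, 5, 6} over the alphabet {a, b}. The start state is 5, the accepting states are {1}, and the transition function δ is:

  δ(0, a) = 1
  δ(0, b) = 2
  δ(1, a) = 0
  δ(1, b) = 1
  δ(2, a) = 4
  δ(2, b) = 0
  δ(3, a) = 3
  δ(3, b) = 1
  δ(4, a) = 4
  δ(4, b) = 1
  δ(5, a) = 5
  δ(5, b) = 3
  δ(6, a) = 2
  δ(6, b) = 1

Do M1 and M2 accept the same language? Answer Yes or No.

Exploring the product automaton M1 × M2 from the start pair (q0, 5), following both machines on each input symbol, reaches 6 state pairs: (q0, 5), (q5, 3), (q3, 1), (q4, 0), (q2, 2), (q1, 4).
M1 accepts in {q3} and M2 accepts in {1}. In every reachable pair the two components are either both accepting — (q3, 1) — or both non-accepting, so no string is accepted by exactly one of the machines: L(M1) \ L(M2) and L(M2) \ L(M1) are both empty.
Hence every string is accepted by M1 iff it is accepted by M2, and the two languages coincide.

Yes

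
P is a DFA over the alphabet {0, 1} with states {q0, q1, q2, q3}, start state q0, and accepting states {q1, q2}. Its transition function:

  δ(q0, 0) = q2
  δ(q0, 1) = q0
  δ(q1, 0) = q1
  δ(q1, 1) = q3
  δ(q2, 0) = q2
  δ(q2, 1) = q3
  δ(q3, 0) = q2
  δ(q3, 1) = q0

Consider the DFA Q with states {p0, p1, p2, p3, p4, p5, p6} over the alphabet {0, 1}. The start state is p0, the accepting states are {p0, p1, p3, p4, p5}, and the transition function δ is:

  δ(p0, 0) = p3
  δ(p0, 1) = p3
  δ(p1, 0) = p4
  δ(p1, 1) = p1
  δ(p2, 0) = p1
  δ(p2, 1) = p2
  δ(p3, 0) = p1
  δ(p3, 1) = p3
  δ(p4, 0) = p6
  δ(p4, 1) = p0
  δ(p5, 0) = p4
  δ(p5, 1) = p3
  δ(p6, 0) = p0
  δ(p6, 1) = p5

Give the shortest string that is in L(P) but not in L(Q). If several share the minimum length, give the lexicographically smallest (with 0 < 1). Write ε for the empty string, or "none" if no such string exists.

The string 0000 is accepted by P but not by Q.
No shorter string lies in the difference, and 0000 is the lexicographically first length-4 string in L(P) \ L(Q).

0000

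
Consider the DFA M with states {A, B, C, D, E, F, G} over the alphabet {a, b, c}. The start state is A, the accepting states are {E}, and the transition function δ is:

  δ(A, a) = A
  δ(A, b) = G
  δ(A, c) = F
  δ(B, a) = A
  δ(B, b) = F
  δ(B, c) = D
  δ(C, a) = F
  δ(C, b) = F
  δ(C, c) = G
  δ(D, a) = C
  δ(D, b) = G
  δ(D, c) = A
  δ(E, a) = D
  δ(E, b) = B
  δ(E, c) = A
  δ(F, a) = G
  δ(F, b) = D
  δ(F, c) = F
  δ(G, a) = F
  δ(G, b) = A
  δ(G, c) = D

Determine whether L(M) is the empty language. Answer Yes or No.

The states reachable from the start state are {A, C, D, F, G}.
None of the accepting states {E} is reachable, so no string is accepted and L(M) = ∅.

Yes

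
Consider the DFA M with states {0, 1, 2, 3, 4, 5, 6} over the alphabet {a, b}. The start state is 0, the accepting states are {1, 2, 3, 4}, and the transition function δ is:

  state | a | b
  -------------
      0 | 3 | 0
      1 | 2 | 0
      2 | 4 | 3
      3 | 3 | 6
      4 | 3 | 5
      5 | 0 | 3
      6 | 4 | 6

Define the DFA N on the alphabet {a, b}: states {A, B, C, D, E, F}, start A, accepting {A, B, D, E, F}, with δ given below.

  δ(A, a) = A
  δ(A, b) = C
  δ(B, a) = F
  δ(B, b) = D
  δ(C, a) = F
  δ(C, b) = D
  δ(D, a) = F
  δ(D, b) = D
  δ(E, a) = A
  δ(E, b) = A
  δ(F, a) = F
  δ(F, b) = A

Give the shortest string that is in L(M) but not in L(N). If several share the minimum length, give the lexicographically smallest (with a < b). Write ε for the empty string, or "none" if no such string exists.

The string ababb is accepted by M but not by N.
No shorter string lies in the difference, and ababb is the lexicographically first length-5 string in L(M) \ L(N).

ababb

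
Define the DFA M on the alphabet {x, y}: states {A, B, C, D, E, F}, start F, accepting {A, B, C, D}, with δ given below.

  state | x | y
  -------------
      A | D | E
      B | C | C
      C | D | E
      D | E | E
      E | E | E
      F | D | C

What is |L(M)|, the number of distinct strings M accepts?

3

The useful subgraph on states {C, D, F} is acyclic, so L(M) is finite; the longest accepting path visits 3 useful states, giving maximum string length 2.
Counting accepting paths from F by length: 2 of length 1, 1 of length 2. Total 3.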